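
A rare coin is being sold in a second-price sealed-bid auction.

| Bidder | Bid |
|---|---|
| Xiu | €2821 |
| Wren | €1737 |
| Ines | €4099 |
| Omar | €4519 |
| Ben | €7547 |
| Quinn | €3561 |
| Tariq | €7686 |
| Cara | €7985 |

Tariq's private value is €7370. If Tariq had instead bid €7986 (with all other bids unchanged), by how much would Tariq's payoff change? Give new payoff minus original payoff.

The highest bid among the other bidders is €7985; Tariq's bid doesn't change that.
Original bid €7686: Tariq is not highest (top rival bid is €7985); payoff €0.
Alternative bid €7986: Tariq is highest, pays the top rival bid €7985; payoff €7370 − €7985 = −€615.
Change in payoff = −€615 − (€0) = −€615.

−€615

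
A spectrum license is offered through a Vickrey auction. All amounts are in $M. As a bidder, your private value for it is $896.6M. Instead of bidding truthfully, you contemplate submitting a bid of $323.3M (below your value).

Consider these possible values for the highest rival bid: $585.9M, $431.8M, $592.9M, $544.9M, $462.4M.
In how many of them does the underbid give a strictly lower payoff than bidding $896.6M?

5

The deviation hurts exactly when the highest competing bid lies strictly between $323.3M and $896.6M — underbidding then forfeits a profitable win.
$585.9M: inside the interval → strictly worse (loss $310.7M).
$431.8M: inside the interval → strictly worse (loss $464.8M).
$592.9M: inside the interval → strictly worse (loss $303.7M).
$544.9M: inside the interval → strictly worse (loss $351.7M).
$462.4M: inside the interval → strictly worse (loss $434.2M).
Count: 5.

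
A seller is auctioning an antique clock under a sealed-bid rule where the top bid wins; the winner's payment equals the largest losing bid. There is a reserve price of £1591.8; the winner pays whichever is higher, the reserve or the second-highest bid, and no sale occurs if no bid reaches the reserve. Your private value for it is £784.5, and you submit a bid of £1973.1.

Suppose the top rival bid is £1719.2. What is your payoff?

−£934.7

Your bid £1973.1 is the highest and exceeds the reserve.
Price = max(second-highest bid, reserve) = max(£1719.2, £1591.8) = £1719.2.
Payoff = £784.5 − £1719.2 = −£934.7.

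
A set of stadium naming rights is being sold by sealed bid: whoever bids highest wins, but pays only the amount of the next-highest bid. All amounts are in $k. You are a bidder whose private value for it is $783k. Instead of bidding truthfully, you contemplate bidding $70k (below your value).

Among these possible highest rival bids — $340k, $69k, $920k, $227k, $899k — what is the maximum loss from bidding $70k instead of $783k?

$556k

$340k: truthful gives $443k, deviation gives $0k → loss $443k.
$69k: same outcome either way → loss $0k.
$920k: same outcome either way → loss $0k.
$227k: truthful gives $556k, deviation gives $0k → loss $556k.
$899k: same outcome either way → loss $0k.
Maximum loss: $556k.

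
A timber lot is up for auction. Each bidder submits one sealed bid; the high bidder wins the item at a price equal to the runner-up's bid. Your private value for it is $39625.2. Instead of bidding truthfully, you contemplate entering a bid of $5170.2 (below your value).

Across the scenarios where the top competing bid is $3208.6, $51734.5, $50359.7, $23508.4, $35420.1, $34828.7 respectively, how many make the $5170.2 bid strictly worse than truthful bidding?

The deviation hurts exactly when the highest competing bid lies strictly between $5170.2 and $39625.2 — underbidding then forfeits a profitable win.
$3208.6: below both → same outcome either way.
$51734.5: above both → same outcome either way.
$50359.7: above both → same outcome either way.
$23508.4: inside the interval → strictly worse (loss $16116.8).
$35420.1: inside the interval → strictly worse (loss $4205.1).
$34828.7: inside the interval → strictly worse (loss $4796.5).
Count: 3.

3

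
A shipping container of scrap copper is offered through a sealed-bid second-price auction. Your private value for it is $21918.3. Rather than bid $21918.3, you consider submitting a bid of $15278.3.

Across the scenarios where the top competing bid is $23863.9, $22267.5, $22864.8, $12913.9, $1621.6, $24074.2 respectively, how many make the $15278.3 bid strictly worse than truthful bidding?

0

The deviation hurts exactly when the highest competing bid lies strictly between $15278.3 and $21918.3 — underbidding then forfeits a profitable win.
$23863.9: above both → same outcome either way.
$22267.5: above both → same outcome either way.
$22864.8: above both → same outcome either way.
$12913.9: below both → same outcome either way.
$1621.6: below both → same outcome either way.
$24074.2: above both → same outcome either way.
Count: 0.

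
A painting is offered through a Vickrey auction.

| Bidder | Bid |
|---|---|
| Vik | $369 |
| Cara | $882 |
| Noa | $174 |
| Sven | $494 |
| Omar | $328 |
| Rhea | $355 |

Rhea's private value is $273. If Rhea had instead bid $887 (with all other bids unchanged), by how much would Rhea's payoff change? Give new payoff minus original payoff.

−$609

The highest bid among the other bidders is $882; Rhea's bid doesn't change that.
Original bid $355: Rhea is not highest (top rival bid is $882); payoff $0.
Alternative bid $887: Rhea is highest, pays the top rival bid $882; payoff $273 − $882 = −$609.
Change in payoff = −$609 − ($0) = −$609.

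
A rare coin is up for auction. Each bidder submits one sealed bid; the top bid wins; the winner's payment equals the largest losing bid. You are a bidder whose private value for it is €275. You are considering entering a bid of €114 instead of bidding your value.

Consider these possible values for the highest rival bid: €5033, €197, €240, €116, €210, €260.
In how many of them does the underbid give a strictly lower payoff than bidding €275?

5

The deviation hurts exactly when the highest competing bid lies strictly between €114 and €275 — underbidding then forfeits a profitable win.
€5033: above both → same outcome either way.
€197: inside the interval → strictly worse (loss €78).
€240: inside the interval → strictly worse (loss €35).
€116: inside the interval → strictly worse (loss €159).
€210: inside the interval → strictly worse (loss €65).
€260: inside the interval → strictly worse (loss €15).
Count: 5.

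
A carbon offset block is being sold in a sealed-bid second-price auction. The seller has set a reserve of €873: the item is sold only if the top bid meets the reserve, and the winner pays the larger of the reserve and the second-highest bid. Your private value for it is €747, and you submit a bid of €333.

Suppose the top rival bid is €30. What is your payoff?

Your bid €333 is the highest bid but falls below the reserve €873, so the item goes unsold. Payoff €0.

€0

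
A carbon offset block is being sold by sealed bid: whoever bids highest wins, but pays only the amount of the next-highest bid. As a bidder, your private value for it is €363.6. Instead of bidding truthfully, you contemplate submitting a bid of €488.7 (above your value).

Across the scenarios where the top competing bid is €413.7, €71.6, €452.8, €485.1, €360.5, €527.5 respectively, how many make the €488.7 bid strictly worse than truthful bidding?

The deviation hurts exactly when the highest competing bid lies strictly between €363.6 and €488.7 — overbidding then wins at a price above your value.
€413.7: inside the interval → strictly worse (loss €50.1).
€71.6: below both → same outcome either way.
€452.8: inside the interval → strictly worse (loss €89.2).
€485.1: inside the interval → strictly worse (loss €121.5).
€360.5: below both → same outcome either way.
€527.5: above both → same outcome either way.
Count: 3.

3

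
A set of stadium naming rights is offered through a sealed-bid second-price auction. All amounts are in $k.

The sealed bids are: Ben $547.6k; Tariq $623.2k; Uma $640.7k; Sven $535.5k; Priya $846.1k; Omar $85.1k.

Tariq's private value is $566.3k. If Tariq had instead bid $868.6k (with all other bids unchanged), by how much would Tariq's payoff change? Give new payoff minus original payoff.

The highest bid among the other bidders is $846.1k; Tariq's bid doesn't change that.
Original bid $623.2k: Tariq is not highest (top rival bid is $846.1k); payoff $0k.
Alternative bid $868.6k: Tariq is highest, pays the top rival bid $846.1k; payoff $566.3k − $846.1k = −$279.8k.
Change in payoff = −$279.8k − ($0k) = −$279.8k.

−$279.8k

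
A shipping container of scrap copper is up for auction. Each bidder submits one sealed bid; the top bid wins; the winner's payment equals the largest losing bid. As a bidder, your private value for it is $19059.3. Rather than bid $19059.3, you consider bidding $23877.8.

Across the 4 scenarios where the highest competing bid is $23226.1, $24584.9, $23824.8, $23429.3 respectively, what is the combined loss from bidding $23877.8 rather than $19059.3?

The deviation costs you only when the competing bid falls strictly between $19059.3 and $23877.8; elsewhere both bids give the same outcome.
$23226.1: truthful payoff $0, deviation payoff −$4166.8 → loss $4166.8.
$24584.9: outcomes coincide → loss $0.
$23824.8: truthful payoff $0, deviation payoff −$4765.5 → loss $4765.5.
$23429.3: truthful payoff $0, deviation payoff −$4370 → loss $4370.
Total loss = $4166.8 + $4765.5 + $4370 = $13302.3.

$13302.3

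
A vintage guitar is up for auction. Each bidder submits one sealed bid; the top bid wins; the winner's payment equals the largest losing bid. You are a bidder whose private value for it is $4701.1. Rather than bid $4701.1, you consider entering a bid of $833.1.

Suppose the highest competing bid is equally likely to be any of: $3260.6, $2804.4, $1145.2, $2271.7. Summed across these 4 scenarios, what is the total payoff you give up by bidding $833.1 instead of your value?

The deviation costs you only when the competing bid falls strictly between $833.1 and $4701.1; elsewhere both bids give the same outcome.
$3260.6: truthful payoff $1440.5, deviation payoff $0 → loss $1440.5.
$2804.4: truthful payoff $1896.7, deviation payoff $0 → loss $1896.7.
$1145.2: truthful payoff $3555.9, deviation payoff $0 → loss $3555.9.
$2271.7: truthful payoff $2429.4, deviation payoff $0 → loss $2429.4.
Total loss = $1440.5 + $1896.7 + $3555.9 + $2429.4 = $9322.5.

$9322.5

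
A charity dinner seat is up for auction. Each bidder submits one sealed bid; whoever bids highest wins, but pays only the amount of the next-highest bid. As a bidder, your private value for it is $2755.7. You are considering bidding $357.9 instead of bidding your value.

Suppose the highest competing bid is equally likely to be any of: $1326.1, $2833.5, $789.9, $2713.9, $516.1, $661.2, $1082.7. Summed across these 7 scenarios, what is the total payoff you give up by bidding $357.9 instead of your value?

$9444.3

The deviation costs you only when the competing bid falls strictly between $357.9 and $2755.7; elsewhere both bids give the same outcome.
$1326.1: truthful payoff $1429.6, deviation payoff $0 → loss $1429.6.
$2833.5: outcomes coincide → loss $0.
$789.9: truthful payoff $1965.8, deviation payoff $0 → loss $1965.8.
$2713.9: truthful payoff $41.8, deviation payoff $0 → loss $41.8.
$516.1: truthful payoff $2239.6, deviation payoff $0 → loss $2239.6.
$661.2: truthful payoff $2094.5, deviation payoff $0 → loss $2094.5.
$1082.7: truthful payoff $1673, deviation payoff $0 → loss $1673.
Total loss = $1429.6 + $1965.8 + $41.8 + $2239.6 + $2094.5 + $1673 = $9444.3.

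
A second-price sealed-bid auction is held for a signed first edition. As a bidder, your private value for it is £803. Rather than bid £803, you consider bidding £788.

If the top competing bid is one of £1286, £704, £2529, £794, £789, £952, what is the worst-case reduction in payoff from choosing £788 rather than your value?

£14

£1286: same outcome either way → loss £0.
£704: same outcome either way → loss £0.
£2529: same outcome either way → loss £0.
£794: truthful gives £9, deviation gives £0 → loss £9.
£789: truthful gives £14, deviation gives £0 → loss £14.
£952: same outcome either way → loss £0.
Maximum loss: £14.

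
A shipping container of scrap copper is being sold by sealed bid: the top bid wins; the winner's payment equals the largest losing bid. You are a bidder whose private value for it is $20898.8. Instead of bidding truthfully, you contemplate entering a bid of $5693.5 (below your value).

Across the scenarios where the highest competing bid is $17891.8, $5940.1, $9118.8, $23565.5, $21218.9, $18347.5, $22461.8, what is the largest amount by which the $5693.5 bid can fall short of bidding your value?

$14958.7

$17891.8: truthful gives $3007, deviation gives $0 → loss $3007.
$5940.1: truthful gives $14958.7, deviation gives $0 → loss $14958.7.
$9118.8: truthful gives $11780, deviation gives $0 → loss $11780.
$23565.5: same outcome either way → loss $0.
$21218.9: same outcome either way → loss $0.
$18347.5: truthful gives $2551.3, deviation gives $0 → loss $2551.3.
$22461.8: same outcome either way → loss $0.
Maximum loss: $14958.7.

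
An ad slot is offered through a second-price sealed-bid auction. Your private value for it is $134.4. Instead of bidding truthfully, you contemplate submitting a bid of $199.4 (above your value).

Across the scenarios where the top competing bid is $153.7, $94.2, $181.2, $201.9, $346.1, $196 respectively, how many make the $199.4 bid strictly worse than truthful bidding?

The deviation hurts exactly when the highest competing bid lies strictly between $134.4 and $199.4 — overbidding then wins at a price above your value.
$153.7: inside the interval → strictly worse (loss $19.3).
$94.2: below both → same outcome either way.
$181.2: inside the interval → strictly worse (loss $46.8).
$201.9: above both → same outcome either way.
$346.1: above both → same outcome either way.
$196: inside the interval → strictly worse (loss $61.6).
Count: 3.

3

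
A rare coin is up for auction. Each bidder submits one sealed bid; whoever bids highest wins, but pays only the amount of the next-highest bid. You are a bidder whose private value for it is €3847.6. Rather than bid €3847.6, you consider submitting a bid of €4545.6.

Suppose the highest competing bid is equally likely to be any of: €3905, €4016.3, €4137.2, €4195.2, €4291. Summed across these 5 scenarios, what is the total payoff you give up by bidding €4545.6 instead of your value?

The deviation costs you only when the competing bid falls strictly between €3847.6 and €4545.6; elsewhere both bids give the same outcome.
€3905: truthful payoff €0, deviation payoff −€57.4 → loss €57.4.
€4016.3: truthful payoff €0, deviation payoff −€168.7 → loss €168.7.
€4137.2: truthful payoff €0, deviation payoff −€289.6 → loss €289.6.
€4195.2: truthful payoff €0, deviation payoff −€347.6 → loss €347.6.
€4291: truthful payoff €0, deviation payoff −€443.4 → loss €443.4.
Total loss = €57.4 + €168.7 + €289.6 + €347.6 + €443.4 = €1306.7.
Because the price is fixed by the runner-up's bid, deviating from your value can only change a good outcome into a bad one — never the reverse.

€1306.7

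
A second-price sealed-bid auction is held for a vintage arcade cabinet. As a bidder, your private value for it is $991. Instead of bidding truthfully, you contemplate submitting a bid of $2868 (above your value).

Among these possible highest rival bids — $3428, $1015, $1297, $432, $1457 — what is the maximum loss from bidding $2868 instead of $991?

$3428: same outcome either way → loss $0.
$1015: truthful gives $0, deviation gives −$24 → loss $24.
$1297: truthful gives $0, deviation gives −$306 → loss $306.
$432: same outcome either way → loss $0.
$1457: truthful gives $0, deviation gives −$466 → loss $466.
Maximum loss: $466.

$466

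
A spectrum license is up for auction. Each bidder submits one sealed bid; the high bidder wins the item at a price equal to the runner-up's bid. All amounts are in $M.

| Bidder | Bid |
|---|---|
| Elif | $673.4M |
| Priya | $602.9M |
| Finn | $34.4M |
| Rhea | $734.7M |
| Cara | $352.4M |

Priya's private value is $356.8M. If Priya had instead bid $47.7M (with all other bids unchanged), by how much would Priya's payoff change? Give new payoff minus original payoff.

$0M

The highest bid among the other bidders is $734.7M; Priya's bid doesn't change that.
Original bid $602.9M: Priya is not highest (top rival bid is $734.7M); payoff $0M.
Alternative bid $47.7M: Priya is not highest (top rival bid is $734.7M); payoff $0M.
Change in payoff = $0M − ($0M) = $0M.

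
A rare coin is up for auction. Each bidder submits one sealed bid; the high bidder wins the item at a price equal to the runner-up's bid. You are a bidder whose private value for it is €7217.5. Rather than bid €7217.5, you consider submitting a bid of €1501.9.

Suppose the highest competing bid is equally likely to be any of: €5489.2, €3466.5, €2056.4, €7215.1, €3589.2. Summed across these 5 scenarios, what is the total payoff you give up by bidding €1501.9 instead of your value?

The deviation costs you only when the competing bid falls strictly between €1501.9 and €7217.5; elsewhere both bids give the same outcome.
€5489.2: truthful payoff €1728.3, deviation payoff €0 → loss €1728.3.
€3466.5: truthful payoff €3751, deviation payoff €0 → loss €3751.
€2056.4: truthful payoff €5161.1, deviation payoff €0 → loss €5161.1.
€7215.1: truthful payoff €2.4, deviation payoff €0 → loss €2.4.
€3589.2: truthful payoff €3628.3, deviation payoff €0 → loss €3628.3.
Total loss = €1728.3 + €3751 + €5161.1 + €2.4 + €3628.3 = €14271.1.

€14271.1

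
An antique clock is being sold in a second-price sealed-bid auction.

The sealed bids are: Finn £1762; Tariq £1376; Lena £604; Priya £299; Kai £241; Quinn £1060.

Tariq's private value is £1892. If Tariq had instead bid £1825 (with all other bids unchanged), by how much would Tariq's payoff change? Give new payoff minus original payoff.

The highest bid among the other bidders is £1762; Tariq's bid doesn't change that.
Original bid £1376: Tariq is not highest (top rival bid is £1762); payoff £0.
Alternative bid £1825: Tariq is highest, pays the top rival bid £1762; payoff £1892 − £1762 = £130.
Change in payoff = £130 − (£0) = £130.

£130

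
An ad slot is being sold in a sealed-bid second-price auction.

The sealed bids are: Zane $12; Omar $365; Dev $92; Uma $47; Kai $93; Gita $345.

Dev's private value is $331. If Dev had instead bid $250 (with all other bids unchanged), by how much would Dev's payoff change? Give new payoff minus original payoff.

The highest bid among the other bidders is $365; Dev's bid doesn't change that.
Original bid $92: Dev is not highest (top rival bid is $365); payoff $0.
Alternative bid $250: Dev is not highest (top rival bid is $365); payoff $0.
Change in payoff = $0 − ($0) = $0.

$0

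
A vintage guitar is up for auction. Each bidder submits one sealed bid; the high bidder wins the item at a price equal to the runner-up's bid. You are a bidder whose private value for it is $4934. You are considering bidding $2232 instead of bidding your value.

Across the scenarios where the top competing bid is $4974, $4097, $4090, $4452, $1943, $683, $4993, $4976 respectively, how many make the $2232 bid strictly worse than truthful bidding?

The deviation hurts exactly when the highest competing bid lies strictly between $2232 and $4934 — underbidding then forfeits a profitable win.
$4974: above both → same outcome either way.
$4097: inside the interval → strictly worse (loss $837).
$4090: inside the interval → strictly worse (loss $844).
$4452: inside the interval → strictly worse (loss $482).
$1943: below both → same outcome either way.
$683: below both → same outcome either way.
$4993: above both → same outcome either way.
$4976: above both → same outcome either way.
Count: 3.

3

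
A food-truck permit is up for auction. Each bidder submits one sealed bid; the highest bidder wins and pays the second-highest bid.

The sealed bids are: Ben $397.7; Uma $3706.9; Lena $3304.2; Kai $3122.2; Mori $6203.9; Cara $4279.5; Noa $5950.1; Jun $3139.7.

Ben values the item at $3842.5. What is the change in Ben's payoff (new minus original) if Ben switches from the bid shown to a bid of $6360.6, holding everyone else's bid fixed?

−$2361.4

The highest bid among the other bidders is $6203.9; Ben's bid doesn't change that.
Original bid $397.7: Ben is not highest (top rival bid is $6203.9); payoff $0.
Alternative bid $6360.6: Ben is highest, pays the top rival bid $6203.9; payoff $3842.5 − $6203.9 = −$2361.4.
Change in payoff = −$2361.4 − ($0) = −$2361.4.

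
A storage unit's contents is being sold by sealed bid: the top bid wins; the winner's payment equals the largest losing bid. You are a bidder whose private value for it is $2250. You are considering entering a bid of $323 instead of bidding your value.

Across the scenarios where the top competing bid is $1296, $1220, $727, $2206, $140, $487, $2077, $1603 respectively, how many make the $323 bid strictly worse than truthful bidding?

7

The deviation hurts exactly when the highest competing bid lies strictly between $323 and $2250 — underbidding then forfeits a profitable win.
$1296: inside the interval → strictly worse (loss $954).
$1220: inside the interval → strictly worse (loss $1030).
$727: inside the interval → strictly worse (loss $1523).
$2206: inside the interval → strictly worse (loss $44).
$140: below both → same outcome either way.
$487: inside the interval → strictly worse (loss $1763).
$2077: inside the interval → strictly worse (loss $173).
$1603: inside the interval → strictly worse (loss $647).
Count: 7.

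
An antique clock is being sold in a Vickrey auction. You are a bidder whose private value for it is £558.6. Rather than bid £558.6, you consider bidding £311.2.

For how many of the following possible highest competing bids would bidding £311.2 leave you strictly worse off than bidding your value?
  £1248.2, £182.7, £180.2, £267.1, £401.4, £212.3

The deviation hurts exactly when the highest competing bid lies strictly between £311.2 and £558.6 — underbidding then forfeits a profitable win.
£1248.2: above both → same outcome either way.
£182.7: below both → same outcome either way.
£180.2: below both → same outcome either way.
£267.1: below both → same outcome either way.
£401.4: inside the interval → strictly worse (loss £157.2).
£212.3: below both → same outcome either way.
Count: 1.

1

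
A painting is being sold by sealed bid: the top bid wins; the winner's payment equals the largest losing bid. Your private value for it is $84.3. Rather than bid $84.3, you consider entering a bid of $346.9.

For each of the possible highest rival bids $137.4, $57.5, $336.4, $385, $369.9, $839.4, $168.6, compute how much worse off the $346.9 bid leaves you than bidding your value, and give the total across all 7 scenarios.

The deviation costs you only when the competing bid falls strictly between $84.3 and $346.9; elsewhere both bids give the same outcome.
$137.4: truthful payoff $0, deviation payoff −$53.1 → loss $53.1.
$57.5: outcomes coincide → loss $0.
$336.4: truthful payoff $0, deviation payoff −$252.1 → loss $252.1.
$385: outcomes coincide → loss $0.
$369.9: outcomes coincide → loss $0.
$839.4: outcomes coincide → loss $0.
$168.6: truthful payoff $0, deviation payoff −$84.3 → loss $84.3.
Total loss = $53.1 + $252.1 + $84.3 = $389.5.
Because the price is fixed by the runner-up's bid, deviating from your value can only change a good outcome into a bad one — never the reverse.

$389.5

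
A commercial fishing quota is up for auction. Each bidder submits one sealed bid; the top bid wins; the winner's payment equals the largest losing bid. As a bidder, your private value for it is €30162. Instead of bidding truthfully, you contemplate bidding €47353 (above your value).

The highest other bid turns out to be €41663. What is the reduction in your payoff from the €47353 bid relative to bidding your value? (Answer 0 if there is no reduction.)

Bidding your value €30162: you lose (since €30162 < €41663). Payoff €0.
Bidding €47353: you win and pay €41663. Payoff €30162 − €41663 = −€11501.
The competing bid €41663 lies between your value and your inflated bid, so overbidding wins an item priced above your value.
Loss from deviating = €0 − (−€11501) = €11501.
In a second-price auction your bid sets only whether you win, not what you pay, so bidding your true value is weakly dominant.

€11501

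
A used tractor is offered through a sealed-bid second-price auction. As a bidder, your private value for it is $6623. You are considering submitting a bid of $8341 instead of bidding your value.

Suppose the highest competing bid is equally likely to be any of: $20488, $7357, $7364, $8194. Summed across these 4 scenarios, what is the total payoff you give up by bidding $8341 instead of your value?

$3046

The deviation costs you only when the competing bid falls strictly between $6623 and $8341; elsewhere both bids give the same outcome.
$20488: outcomes coincide → loss $0.
$7357: truthful payoff $0, deviation payoff −$734 → loss $734.
$7364: truthful payoff $0, deviation payoff −$741 → loss $741.
$8194: truthful payoff $0, deviation payoff −$1571 → loss $1571.
Total loss = $734 + $741 + $1571 = $3046.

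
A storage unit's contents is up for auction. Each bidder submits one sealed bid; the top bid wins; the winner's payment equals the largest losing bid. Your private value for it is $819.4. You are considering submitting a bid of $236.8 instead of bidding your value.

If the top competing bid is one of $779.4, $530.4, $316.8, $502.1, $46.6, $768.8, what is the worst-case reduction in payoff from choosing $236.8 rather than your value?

$779.4: truthful gives $40, deviation gives $0 → loss $40.
$530.4: truthful gives $289, deviation gives $0 → loss $289.
$316.8: truthful gives $502.6, deviation gives $0 → loss $502.6.
$502.1: truthful gives $317.3, deviation gives $0 → loss $317.3.
$46.6: same outcome either way → loss $0.
$768.8: truthful gives $50.6, deviation gives $0 → loss $50.6.
Maximum loss: $502.6.

$502.6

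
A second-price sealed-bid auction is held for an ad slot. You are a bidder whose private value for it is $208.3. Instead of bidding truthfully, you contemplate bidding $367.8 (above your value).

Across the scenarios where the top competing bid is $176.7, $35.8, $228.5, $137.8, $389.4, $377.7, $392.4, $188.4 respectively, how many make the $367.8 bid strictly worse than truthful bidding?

The deviation hurts exactly when the highest competing bid lies strictly between $208.3 and $367.8 — overbidding then wins at a price above your value.
$176.7: below both → same outcome either way.
$35.8: below both → same outcome either way.
$228.5: inside the interval → strictly worse (loss $20.2).
$137.8: below both → same outcome either way.
$389.4: above both → same outcome either way.
$377.7: above both → same outcome either way.
$392.4: above both → same outcome either way.
$188.4: below both → same outcome either way.
Count: 1.

1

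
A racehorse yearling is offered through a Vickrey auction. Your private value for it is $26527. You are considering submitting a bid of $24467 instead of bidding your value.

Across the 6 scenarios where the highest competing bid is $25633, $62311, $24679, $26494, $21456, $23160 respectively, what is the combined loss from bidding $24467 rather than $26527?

$2775

The deviation costs you only when the competing bid falls strictly between $24467 and $26527; elsewhere both bids give the same outcome.
$25633: truthful payoff $894, deviation payoff $0 → loss $894.
$62311: outcomes coincide → loss $0.
$24679: truthful payoff $1848, deviation payoff $0 → loss $1848.
$26494: truthful payoff $33, deviation payoff $0 → loss $33.
$21456: outcomes coincide → loss $0.
$23160: outcomes coincide → loss $0.
Total loss = $894 + $1848 + $33 = $2775.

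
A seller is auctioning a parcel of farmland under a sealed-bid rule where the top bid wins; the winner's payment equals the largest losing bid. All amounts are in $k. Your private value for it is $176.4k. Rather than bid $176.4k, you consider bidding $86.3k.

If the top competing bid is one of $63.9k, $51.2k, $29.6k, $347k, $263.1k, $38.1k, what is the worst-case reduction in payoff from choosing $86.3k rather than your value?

$63.9k: same outcome either way → loss $0k.
$51.2k: same outcome either way → loss $0k.
$29.6k: same outcome either way → loss $0k.
$347k: same outcome either way → loss $0k.
$263.1k: same outcome either way → loss $0k.
$38.1k: same outcome either way → loss $0k.
Maximum loss: $0k.

$0k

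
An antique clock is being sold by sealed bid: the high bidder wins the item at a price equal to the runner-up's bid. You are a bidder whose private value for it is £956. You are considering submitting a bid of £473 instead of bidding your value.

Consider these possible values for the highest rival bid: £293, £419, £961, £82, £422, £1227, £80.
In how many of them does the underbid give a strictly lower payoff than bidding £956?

The deviation hurts exactly when the highest competing bid lies strictly between £473 and £956 — underbidding then forfeits a profitable win.
£293: below both → same outcome either way.
£419: below both → same outcome either way.
£961: above both → same outcome either way.
£82: below both → same outcome either way.
£422: below both → same outcome either way.
£1227: above both → same outcome either way.
£80: below both → same outcome either way.
Count: 0.

0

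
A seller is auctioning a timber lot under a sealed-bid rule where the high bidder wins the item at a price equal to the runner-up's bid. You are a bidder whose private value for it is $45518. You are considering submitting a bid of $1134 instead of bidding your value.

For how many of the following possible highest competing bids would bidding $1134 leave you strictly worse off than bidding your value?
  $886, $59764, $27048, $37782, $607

2

The deviation hurts exactly when the highest competing bid lies strictly between $1134 and $45518 — underbidding then forfeits a profitable win.
$886: below both → same outcome either way.
$59764: above both → same outcome either way.
$27048: inside the interval → strictly worse (loss $18470).
$37782: inside the interval → strictly worse (loss $7736).
$607: below both → same outcome either way.
Count: 2.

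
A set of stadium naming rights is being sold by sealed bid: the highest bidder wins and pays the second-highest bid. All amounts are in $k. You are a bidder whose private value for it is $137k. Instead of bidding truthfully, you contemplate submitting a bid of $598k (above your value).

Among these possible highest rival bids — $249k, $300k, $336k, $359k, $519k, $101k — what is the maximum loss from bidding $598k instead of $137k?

$382k

$249k: truthful gives $0k, deviation gives −$112k → loss $112k.
$300k: truthful gives $0k, deviation gives −$163k → loss $163k.
$336k: truthful gives $0k, deviation gives −$199k → loss $199k.
$359k: truthful gives $0k, deviation gives −$222k → loss $222k.
$519k: truthful gives $0k, deviation gives −$382k → loss $382k.
$101k: same outcome either way → loss $0k.
Maximum loss: $382k.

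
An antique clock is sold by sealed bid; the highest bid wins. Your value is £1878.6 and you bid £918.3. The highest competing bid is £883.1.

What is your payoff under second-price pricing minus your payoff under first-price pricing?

You have the highest bid, so you win under either rule.
Second-price: pay £883.1 → payoff £995.5.
First-price: pay your own bid £918.3 → payoff £960.3.
Difference = £995.5 − (£960.3) = £35.2.

£35.2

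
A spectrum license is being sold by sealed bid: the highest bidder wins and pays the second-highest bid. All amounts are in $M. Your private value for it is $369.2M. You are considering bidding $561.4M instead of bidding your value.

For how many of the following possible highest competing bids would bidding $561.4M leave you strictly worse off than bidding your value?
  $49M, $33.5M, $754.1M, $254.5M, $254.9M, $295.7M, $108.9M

0

The deviation hurts exactly when the highest competing bid lies strictly between $369.2M and $561.4M — overbidding then wins at a price above your value.
$49M: below both → same outcome either way.
$33.5M: below both → same outcome either way.
$754.1M: above both → same outcome either way.
$254.5M: below both → same outcome either way.
$254.9M: below both → same outcome either way.
$295.7M: below both → same outcome either way.
$108.9M: below both → same outcome either way.
Count: 0.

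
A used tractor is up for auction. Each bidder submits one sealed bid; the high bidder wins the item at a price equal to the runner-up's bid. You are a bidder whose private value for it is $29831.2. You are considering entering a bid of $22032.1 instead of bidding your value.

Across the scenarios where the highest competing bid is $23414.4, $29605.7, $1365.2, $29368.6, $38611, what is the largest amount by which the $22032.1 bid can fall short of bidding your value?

$6416.8

$23414.4: truthful gives $6416.8, deviation gives $0 → loss $6416.8.
$29605.7: truthful gives $225.5, deviation gives $0 → loss $225.5.
$1365.2: same outcome either way → loss $0.
$29368.6: truthful gives $462.6, deviation gives $0 → loss $462.6.
$38611: same outcome either way → loss $0.
Maximum loss: $6416.8.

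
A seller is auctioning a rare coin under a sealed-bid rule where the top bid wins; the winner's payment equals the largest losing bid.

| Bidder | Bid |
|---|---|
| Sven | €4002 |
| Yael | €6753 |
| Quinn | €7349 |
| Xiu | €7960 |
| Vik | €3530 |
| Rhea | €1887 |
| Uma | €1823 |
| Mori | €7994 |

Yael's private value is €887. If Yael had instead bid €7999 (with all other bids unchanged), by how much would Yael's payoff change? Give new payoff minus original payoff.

The highest bid among the other bidders is €7994; Yael's bid doesn't change that.
Original bid €6753: Yael is not highest (top rival bid is €7994); payoff €0.
Alternative bid €7999: Yael is highest, pays the top rival bid €7994; payoff €887 − €7994 = −€7107.
Change in payoff = −€7107 − (€0) = −€7107.

−€7107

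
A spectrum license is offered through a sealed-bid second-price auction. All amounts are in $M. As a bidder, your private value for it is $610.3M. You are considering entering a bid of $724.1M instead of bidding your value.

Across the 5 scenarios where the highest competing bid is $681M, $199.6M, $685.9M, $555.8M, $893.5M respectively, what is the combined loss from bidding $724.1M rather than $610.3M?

$146.3M

The deviation costs you only when the competing bid falls strictly between $610.3M and $724.1M; elsewhere both bids give the same outcome.
$681M: truthful payoff $0M, deviation payoff −$70.7M → loss $70.7M.
$199.6M: outcomes coincide → loss $0M.
$685.9M: truthful payoff $0M, deviation payoff −$75.6M → loss $75.6M.
$555.8M: outcomes coincide → loss $0M.
$893.5M: outcomes coincide → loss $0M.
Total loss = $70.7M + $75.6M = $146.3M.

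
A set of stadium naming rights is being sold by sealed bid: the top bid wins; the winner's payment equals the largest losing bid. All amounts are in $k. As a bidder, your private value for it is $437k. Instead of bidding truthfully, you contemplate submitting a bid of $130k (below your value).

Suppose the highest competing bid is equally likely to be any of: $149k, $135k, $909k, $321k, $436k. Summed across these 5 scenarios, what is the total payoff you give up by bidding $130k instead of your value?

$707k

The deviation costs you only when the competing bid falls strictly between $130k and $437k; elsewhere both bids give the same outcome.
$149k: truthful payoff $288k, deviation payoff $0k → loss $288k.
$135k: truthful payoff $302k, deviation payoff $0k → loss $302k.
$909k: outcomes coincide → loss $0k.
$321k: truthful payoff $116k, deviation payoff $0k → loss $116k.
$436k: truthful payoff $1k, deviation payoff $0k → loss $1k.
Total loss = $288k + $302k + $116k + $1k = $707k.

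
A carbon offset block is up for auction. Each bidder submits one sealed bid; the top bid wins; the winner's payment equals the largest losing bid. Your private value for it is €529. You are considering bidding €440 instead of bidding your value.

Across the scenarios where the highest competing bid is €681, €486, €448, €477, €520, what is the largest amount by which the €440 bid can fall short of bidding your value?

€81

€681: same outcome either way → loss €0.
€486: truthful gives €43, deviation gives €0 → loss €43.
€448: truthful gives €81, deviation gives €0 → loss €81.
€477: truthful gives €52, deviation gives €0 → loss €52.
€520: truthful gives €9, deviation gives €0 → loss €9.
Maximum loss: €81.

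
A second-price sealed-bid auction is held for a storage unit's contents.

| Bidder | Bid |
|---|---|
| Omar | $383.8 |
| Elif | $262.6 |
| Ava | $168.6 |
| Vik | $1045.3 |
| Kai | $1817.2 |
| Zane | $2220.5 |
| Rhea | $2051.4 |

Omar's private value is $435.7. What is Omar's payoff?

$0

Highest bid: Zane at $2220.5, so Zane wins.
Second-highest bid: Rhea at $2051.4 — that is the price the winner pays.
Omar did not win, so Omar pays nothing and receives nothing: payoff $0.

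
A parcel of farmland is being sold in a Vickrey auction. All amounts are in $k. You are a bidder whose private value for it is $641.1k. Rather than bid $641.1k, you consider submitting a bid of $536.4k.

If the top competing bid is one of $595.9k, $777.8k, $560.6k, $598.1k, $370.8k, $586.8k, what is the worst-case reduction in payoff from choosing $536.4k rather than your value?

$80.5k

$595.9k: truthful gives $45.2k, deviation gives $0k → loss $45.2k.
$777.8k: same outcome either way → loss $0k.
$560.6k: truthful gives $80.5k, deviation gives $0k → loss $80.5k.
$598.1k: truthful gives $43k, deviation gives $0k → loss $43k.
$370.8k: same outcome either way → loss $0k.
$586.8k: truthful gives $54.3k, deviation gives $0k → loss $54.3k.
Maximum loss: $80.5k.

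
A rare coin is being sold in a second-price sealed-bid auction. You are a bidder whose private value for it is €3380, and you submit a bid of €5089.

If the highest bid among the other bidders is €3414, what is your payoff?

Your bid €5089 exceeds the highest competing bid €3414, so you win.
In a second-price auction the winner pays the second-highest bid, €3414.
Payoff = value − price = €3380 − €3414 = −€34.

−€34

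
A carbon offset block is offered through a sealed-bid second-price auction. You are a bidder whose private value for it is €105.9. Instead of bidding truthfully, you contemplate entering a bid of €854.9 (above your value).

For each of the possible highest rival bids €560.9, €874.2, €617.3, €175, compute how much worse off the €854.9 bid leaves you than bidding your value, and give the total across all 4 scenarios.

The deviation costs you only when the competing bid falls strictly between €105.9 and €854.9; elsewhere both bids give the same outcome.
€560.9: truthful payoff €0, deviation payoff −€455 → loss €455.
€874.2: outcomes coincide → loss €0.
€617.3: truthful payoff €0, deviation payoff −€511.4 → loss €511.4.
€175: truthful payoff €0, deviation payoff −€69.1 → loss €69.1.
Total loss = €455 + €511.4 + €69.1 = €1035.5.

€1035.5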